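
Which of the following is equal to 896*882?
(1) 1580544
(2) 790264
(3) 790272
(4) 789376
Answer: 3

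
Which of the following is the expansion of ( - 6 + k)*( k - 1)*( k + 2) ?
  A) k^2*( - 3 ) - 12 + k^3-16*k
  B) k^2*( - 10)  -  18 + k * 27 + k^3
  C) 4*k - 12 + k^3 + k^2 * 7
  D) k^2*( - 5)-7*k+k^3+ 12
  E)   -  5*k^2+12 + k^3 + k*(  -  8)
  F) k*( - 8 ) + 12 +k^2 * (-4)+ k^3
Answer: E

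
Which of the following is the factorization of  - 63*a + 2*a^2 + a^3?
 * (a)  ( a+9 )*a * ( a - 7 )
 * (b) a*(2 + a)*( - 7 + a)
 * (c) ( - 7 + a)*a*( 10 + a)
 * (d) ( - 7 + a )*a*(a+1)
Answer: a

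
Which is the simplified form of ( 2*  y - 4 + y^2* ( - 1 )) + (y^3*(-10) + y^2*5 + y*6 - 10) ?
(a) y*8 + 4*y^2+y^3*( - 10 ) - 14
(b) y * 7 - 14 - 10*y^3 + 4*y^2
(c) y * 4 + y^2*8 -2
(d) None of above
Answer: a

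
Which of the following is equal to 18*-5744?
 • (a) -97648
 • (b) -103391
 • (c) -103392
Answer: c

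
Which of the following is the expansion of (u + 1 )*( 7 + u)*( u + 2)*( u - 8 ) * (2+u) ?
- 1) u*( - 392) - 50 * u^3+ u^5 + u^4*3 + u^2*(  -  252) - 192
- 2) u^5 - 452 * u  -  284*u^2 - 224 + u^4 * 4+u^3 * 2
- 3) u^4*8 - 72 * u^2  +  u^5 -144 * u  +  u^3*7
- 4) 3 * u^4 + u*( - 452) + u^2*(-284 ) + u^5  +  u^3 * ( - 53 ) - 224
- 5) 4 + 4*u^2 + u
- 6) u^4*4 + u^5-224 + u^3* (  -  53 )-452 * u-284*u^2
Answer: 6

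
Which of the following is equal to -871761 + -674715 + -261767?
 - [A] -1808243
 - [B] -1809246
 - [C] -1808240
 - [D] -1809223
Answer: A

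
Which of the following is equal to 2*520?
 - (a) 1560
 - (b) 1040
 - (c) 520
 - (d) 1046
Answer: b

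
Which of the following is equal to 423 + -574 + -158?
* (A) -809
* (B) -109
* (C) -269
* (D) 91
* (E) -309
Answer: E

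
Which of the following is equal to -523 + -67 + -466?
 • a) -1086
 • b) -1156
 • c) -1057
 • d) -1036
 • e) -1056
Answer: e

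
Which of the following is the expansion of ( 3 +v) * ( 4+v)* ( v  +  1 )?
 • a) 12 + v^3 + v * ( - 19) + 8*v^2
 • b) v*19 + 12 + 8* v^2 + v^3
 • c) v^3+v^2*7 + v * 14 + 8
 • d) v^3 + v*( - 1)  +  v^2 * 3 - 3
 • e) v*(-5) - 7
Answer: b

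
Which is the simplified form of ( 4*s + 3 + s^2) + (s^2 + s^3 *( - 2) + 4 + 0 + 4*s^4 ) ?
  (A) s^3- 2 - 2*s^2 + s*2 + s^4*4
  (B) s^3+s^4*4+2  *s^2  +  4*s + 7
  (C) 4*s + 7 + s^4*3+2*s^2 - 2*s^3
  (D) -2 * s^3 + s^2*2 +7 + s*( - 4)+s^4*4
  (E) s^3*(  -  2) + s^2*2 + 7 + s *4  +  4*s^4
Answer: E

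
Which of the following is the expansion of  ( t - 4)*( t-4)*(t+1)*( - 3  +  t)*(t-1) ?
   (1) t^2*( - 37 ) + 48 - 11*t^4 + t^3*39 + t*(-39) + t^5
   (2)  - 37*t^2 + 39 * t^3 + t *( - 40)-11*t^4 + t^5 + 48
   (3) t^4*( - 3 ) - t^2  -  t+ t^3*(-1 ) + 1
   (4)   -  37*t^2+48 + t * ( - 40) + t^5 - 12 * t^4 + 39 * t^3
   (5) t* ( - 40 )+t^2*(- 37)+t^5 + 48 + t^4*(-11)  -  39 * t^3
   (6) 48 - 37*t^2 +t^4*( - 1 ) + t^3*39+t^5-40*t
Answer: 2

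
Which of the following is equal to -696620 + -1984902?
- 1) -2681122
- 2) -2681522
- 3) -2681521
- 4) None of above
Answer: 2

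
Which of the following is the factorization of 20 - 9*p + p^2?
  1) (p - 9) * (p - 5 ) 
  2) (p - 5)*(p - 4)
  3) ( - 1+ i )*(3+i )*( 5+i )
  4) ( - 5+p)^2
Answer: 2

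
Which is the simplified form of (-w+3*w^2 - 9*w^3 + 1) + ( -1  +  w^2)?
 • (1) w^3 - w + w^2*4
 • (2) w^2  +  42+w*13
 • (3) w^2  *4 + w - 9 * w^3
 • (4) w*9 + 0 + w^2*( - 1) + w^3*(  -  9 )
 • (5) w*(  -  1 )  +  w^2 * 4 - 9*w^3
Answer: 5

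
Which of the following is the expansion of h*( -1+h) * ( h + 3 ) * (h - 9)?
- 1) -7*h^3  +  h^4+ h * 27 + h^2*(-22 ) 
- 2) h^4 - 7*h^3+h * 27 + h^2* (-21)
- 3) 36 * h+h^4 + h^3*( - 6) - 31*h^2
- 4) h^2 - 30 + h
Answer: 2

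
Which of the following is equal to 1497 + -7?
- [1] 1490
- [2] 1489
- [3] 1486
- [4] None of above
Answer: 1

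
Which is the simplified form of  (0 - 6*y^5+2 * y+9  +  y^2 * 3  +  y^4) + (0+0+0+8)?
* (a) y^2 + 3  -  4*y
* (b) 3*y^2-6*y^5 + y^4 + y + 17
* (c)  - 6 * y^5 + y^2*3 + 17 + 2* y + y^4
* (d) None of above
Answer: c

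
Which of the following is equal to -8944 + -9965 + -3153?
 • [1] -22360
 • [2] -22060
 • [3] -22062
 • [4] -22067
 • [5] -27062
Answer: 3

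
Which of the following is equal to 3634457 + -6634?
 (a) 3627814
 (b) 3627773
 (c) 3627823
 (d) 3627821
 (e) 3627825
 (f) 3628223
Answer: c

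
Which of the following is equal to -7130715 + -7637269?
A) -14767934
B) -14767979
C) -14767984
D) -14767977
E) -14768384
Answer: C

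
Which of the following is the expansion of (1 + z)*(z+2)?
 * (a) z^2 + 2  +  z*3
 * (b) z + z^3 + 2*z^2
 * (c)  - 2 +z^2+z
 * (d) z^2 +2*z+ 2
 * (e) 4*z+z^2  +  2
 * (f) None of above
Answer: a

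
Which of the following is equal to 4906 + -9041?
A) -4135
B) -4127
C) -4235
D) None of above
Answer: A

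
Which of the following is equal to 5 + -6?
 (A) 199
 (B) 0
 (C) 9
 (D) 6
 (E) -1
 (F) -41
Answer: E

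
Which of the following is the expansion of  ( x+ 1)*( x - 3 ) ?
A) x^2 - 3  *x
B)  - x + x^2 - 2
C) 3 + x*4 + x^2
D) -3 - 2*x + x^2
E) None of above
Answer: D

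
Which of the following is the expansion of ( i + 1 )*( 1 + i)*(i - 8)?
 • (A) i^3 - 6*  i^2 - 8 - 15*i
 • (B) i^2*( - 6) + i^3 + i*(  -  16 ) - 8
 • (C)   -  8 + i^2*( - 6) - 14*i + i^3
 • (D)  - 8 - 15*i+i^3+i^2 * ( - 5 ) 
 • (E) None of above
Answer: A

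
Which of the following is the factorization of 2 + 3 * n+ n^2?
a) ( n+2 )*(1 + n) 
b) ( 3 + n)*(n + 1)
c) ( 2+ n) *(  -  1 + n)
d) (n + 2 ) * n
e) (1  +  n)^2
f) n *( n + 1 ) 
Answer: a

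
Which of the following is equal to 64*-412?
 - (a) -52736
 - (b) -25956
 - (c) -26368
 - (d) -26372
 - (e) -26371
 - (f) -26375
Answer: c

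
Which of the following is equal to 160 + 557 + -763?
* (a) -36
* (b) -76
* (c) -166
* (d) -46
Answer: d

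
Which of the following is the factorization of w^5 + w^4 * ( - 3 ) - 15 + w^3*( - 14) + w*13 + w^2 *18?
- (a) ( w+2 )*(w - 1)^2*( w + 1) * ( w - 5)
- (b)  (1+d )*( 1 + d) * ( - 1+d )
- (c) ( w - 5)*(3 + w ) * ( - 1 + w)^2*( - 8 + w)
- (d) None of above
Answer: d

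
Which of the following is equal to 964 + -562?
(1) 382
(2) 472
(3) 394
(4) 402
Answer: 4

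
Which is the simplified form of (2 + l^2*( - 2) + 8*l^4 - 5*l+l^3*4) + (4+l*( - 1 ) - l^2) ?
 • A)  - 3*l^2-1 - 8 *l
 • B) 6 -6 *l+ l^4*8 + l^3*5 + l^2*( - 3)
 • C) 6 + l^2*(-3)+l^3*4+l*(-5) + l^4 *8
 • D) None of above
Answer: D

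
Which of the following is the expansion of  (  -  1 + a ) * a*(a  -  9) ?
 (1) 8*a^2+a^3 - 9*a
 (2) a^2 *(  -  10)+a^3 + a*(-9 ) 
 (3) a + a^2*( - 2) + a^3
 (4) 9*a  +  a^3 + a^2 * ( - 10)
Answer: 4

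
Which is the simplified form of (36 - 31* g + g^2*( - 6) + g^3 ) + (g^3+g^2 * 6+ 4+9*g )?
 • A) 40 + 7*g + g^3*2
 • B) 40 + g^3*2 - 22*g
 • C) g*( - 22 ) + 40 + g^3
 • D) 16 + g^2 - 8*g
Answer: B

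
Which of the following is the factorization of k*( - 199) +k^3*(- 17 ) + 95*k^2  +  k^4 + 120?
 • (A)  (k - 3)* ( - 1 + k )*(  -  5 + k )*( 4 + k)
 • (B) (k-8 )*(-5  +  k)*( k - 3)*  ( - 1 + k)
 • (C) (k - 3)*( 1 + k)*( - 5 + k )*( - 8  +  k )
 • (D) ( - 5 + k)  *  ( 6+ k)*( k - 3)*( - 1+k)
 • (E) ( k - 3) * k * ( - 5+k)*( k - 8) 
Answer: B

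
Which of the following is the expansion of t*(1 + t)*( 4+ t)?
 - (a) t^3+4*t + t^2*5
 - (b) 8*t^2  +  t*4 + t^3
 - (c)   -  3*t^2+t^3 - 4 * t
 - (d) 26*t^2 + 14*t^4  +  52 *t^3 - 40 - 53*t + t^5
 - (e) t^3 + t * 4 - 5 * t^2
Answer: a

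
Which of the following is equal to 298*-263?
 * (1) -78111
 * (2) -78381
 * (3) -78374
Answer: 3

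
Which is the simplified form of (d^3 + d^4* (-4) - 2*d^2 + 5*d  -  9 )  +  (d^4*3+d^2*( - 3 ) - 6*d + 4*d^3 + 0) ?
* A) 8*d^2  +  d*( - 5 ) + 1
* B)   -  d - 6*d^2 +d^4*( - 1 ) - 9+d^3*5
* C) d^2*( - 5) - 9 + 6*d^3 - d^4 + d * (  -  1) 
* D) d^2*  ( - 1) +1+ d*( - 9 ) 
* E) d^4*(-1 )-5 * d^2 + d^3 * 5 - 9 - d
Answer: E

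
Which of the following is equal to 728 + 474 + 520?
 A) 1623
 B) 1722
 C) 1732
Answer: B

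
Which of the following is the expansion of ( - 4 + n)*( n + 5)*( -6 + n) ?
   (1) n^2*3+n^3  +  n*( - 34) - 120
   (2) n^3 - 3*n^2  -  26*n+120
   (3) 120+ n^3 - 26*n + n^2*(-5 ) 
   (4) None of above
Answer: 3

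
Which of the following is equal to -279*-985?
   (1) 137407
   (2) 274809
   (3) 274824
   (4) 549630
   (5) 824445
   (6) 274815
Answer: 6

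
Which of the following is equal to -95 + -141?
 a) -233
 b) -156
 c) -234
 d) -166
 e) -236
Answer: e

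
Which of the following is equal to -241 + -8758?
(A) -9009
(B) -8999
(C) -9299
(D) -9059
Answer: B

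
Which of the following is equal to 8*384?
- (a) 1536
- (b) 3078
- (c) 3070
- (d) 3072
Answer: d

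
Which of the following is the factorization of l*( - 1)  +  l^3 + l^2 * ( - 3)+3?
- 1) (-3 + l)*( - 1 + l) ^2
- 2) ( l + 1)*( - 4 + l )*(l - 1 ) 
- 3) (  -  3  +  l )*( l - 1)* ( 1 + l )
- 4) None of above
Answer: 3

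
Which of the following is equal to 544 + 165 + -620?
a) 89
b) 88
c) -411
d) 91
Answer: a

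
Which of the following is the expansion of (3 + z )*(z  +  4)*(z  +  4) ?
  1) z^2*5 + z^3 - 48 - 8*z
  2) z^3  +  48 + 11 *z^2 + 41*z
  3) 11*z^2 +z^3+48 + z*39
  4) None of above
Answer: 4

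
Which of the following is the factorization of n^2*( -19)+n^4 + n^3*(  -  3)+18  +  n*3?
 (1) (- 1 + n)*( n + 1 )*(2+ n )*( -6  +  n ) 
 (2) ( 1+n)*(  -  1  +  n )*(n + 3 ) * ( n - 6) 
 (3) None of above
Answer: 2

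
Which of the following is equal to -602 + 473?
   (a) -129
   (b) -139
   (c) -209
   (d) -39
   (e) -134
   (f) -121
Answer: a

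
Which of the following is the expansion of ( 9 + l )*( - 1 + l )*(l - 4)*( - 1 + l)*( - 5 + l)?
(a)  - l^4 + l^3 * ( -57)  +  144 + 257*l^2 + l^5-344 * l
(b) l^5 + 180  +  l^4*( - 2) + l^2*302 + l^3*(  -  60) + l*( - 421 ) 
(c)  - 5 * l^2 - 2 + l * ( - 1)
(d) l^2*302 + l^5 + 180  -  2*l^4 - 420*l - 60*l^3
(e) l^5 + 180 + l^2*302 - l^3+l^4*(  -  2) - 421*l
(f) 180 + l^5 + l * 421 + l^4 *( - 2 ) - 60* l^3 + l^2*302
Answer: b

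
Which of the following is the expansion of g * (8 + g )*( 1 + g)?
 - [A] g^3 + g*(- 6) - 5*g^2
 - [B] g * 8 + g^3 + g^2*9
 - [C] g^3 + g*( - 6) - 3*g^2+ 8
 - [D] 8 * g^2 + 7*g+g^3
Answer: B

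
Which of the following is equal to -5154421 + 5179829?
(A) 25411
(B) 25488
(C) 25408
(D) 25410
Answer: C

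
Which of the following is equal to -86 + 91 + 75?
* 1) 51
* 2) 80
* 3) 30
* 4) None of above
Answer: 2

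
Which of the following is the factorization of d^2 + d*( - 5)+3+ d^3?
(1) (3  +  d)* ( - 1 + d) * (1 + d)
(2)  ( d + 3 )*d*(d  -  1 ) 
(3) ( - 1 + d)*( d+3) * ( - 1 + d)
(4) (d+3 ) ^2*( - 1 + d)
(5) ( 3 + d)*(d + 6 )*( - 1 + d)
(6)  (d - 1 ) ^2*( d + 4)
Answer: 3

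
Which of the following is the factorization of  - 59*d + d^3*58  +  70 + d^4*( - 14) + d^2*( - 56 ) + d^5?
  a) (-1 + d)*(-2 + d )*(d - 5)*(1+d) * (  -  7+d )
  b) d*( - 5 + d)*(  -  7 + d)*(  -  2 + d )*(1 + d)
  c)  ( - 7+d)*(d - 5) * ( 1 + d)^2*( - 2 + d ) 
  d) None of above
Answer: a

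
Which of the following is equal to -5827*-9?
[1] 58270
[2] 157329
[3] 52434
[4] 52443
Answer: 4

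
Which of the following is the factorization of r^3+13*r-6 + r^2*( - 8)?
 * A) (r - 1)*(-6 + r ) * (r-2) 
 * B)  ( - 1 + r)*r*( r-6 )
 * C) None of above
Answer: C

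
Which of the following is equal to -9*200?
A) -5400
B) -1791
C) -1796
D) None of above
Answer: D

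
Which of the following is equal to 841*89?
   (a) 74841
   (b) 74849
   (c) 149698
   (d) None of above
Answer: b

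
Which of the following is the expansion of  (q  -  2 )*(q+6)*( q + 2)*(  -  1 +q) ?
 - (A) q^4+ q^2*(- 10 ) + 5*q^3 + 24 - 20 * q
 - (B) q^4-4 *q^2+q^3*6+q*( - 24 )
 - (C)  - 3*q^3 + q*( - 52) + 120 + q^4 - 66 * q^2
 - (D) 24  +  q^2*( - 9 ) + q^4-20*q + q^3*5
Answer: A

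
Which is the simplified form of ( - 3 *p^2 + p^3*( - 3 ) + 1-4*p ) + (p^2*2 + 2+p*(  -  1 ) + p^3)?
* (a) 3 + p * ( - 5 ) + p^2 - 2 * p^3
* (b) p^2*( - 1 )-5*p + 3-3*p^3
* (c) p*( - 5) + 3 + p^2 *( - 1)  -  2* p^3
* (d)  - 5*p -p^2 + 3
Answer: c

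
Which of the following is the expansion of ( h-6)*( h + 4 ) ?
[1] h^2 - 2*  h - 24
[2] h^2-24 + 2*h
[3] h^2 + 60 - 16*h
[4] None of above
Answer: 1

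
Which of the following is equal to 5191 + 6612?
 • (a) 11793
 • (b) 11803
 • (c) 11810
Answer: b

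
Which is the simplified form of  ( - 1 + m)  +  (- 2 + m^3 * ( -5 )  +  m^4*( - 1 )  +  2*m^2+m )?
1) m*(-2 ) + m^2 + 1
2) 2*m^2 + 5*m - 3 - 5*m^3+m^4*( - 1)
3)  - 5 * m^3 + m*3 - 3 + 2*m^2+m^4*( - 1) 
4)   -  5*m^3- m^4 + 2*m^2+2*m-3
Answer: 4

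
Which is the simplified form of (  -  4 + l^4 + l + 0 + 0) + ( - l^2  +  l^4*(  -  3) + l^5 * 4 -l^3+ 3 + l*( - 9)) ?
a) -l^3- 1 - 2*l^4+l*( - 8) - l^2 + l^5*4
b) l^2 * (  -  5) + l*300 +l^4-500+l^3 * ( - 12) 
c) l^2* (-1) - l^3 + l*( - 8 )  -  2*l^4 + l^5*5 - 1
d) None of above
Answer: a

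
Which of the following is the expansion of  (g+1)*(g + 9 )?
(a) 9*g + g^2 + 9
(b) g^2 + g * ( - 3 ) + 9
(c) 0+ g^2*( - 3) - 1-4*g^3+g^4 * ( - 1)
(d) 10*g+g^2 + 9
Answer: d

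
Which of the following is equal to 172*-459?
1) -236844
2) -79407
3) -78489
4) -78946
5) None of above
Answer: 5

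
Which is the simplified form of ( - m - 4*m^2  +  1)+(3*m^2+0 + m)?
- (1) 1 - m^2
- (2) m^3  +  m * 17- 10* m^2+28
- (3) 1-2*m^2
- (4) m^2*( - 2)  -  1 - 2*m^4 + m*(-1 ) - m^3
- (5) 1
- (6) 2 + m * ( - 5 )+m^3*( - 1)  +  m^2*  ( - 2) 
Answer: 1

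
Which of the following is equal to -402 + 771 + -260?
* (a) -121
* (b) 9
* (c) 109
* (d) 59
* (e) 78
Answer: c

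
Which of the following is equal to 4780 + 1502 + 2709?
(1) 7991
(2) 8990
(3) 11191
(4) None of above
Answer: 4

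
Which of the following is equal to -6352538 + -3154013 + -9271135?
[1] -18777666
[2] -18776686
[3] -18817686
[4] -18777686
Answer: 4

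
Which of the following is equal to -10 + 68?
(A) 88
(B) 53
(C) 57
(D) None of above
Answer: D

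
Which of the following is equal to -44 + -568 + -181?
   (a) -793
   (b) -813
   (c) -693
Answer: a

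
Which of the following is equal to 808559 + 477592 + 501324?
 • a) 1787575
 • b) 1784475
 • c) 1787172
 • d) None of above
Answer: d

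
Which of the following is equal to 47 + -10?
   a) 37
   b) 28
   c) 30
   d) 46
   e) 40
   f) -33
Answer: a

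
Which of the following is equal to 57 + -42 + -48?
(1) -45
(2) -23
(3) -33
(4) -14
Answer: 3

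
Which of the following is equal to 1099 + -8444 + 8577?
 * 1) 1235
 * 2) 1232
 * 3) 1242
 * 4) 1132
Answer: 2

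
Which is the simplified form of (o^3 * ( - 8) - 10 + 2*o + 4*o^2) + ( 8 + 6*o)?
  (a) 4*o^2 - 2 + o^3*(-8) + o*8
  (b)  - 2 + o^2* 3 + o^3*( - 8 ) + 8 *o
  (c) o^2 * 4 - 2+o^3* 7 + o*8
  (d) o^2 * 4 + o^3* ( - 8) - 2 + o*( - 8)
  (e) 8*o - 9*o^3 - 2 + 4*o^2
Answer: a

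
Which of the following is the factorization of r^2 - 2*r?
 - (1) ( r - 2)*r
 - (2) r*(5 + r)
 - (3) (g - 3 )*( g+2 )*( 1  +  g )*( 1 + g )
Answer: 1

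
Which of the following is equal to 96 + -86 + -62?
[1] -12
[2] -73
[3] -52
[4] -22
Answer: 3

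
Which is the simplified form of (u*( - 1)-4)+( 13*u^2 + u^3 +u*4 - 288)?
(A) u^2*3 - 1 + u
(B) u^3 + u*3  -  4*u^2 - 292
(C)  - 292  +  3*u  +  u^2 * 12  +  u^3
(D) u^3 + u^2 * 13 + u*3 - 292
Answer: D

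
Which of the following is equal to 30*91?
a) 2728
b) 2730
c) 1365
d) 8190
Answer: b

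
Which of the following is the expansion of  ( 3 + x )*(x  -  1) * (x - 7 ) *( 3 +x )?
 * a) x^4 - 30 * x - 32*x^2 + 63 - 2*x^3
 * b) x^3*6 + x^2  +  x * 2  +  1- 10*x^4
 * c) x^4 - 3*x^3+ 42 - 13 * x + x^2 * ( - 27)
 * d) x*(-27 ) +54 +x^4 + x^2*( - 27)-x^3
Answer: a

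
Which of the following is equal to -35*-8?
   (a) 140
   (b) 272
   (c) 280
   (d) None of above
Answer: c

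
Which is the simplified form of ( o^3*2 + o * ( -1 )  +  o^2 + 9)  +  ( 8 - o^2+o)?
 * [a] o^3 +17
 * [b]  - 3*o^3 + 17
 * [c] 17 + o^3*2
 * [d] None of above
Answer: c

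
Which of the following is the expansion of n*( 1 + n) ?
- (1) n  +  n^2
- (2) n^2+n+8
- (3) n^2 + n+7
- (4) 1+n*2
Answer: 1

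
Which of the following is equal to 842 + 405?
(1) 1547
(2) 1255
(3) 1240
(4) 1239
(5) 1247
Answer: 5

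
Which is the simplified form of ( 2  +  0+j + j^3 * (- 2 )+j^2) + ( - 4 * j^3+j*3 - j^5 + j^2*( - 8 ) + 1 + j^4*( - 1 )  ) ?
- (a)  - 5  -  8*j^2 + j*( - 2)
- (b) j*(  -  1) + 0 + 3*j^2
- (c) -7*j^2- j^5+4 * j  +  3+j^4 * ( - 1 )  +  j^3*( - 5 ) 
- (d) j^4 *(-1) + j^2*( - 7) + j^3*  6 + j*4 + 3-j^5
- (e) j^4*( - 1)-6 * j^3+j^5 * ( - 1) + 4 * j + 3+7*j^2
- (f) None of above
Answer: f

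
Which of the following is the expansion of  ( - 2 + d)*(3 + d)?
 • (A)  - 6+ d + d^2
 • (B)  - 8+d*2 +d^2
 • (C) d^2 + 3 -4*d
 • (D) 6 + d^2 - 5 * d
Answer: A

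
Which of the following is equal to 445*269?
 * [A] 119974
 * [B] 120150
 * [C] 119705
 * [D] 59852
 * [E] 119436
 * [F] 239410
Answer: C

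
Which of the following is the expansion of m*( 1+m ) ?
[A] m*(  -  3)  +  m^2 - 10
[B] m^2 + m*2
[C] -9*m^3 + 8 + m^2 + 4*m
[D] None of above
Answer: D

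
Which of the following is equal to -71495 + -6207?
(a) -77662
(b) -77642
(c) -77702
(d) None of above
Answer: c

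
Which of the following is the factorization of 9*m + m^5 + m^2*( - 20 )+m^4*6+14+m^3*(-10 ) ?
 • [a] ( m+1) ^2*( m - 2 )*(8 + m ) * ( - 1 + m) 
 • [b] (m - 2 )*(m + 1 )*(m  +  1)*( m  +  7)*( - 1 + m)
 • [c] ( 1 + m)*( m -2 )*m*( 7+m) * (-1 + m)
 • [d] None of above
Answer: b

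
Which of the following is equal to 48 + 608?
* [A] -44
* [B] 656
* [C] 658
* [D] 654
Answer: B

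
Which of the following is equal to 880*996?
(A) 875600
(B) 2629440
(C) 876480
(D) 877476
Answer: C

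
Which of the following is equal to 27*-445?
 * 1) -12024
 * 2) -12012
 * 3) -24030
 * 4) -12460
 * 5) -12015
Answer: 5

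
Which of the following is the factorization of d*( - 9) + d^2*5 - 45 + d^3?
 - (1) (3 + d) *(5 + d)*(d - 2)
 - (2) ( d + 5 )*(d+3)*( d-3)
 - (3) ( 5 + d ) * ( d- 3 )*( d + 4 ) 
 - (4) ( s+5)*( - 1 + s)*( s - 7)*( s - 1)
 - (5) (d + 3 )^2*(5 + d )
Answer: 2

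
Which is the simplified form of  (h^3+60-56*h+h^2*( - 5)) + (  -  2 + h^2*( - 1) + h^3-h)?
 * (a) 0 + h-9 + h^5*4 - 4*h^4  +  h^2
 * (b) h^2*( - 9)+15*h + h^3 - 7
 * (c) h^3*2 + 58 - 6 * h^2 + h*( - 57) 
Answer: c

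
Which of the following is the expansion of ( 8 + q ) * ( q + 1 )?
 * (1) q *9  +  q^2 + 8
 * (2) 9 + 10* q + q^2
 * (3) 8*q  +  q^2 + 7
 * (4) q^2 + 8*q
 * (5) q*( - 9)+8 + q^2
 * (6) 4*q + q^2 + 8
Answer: 1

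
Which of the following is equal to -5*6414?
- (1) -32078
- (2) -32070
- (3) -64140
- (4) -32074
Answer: 2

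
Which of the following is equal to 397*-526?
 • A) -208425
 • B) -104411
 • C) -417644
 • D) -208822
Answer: D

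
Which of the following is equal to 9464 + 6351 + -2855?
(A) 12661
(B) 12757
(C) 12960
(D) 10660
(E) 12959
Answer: C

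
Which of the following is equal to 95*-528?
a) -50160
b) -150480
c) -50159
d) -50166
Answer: a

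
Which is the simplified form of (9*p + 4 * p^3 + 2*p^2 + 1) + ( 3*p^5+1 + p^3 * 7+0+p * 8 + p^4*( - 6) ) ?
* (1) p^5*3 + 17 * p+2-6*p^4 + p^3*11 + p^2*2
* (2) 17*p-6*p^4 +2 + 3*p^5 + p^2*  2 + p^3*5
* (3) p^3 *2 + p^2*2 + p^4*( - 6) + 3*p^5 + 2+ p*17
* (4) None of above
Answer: 1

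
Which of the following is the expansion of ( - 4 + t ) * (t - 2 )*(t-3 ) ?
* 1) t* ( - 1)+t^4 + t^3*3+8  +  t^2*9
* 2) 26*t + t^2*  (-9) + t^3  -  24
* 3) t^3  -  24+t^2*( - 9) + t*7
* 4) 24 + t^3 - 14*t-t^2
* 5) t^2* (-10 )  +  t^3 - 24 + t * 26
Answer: 2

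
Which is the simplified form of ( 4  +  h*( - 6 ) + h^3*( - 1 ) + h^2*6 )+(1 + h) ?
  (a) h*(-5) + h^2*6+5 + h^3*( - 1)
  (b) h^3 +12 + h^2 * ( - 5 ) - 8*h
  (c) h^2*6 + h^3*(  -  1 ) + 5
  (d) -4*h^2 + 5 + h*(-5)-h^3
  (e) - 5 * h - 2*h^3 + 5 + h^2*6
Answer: a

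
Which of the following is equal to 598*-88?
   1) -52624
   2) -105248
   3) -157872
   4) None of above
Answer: 1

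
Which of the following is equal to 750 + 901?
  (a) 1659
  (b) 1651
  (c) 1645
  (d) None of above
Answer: b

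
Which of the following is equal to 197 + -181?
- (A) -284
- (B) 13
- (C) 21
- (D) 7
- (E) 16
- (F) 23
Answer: E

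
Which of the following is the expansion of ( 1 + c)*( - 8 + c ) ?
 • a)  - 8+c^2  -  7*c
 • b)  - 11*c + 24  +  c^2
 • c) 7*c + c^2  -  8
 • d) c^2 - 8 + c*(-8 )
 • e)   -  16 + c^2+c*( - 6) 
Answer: a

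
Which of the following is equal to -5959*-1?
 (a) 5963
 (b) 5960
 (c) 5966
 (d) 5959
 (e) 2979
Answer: d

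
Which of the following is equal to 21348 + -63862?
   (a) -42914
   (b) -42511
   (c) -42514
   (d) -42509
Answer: c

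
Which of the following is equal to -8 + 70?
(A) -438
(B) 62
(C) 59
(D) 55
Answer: B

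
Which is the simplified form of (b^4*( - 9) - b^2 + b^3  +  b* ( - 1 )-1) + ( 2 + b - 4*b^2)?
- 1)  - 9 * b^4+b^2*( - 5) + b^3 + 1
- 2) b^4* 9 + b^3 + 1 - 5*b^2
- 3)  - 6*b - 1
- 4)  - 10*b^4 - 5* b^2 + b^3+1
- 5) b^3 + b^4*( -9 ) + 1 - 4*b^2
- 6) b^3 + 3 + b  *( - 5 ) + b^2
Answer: 1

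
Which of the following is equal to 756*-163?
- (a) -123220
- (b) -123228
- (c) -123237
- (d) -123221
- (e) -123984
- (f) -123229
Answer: b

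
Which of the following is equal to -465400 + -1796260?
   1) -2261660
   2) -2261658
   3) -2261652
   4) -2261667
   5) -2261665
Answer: 1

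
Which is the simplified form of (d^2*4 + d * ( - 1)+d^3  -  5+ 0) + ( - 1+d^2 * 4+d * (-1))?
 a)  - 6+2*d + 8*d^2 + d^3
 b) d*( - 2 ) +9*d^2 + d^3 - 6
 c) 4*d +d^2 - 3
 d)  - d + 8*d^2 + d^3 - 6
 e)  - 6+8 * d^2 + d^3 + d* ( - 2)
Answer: e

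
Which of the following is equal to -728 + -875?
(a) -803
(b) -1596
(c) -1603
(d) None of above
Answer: c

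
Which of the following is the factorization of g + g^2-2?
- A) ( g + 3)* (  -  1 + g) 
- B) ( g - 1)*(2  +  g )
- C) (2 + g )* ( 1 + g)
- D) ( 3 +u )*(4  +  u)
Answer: B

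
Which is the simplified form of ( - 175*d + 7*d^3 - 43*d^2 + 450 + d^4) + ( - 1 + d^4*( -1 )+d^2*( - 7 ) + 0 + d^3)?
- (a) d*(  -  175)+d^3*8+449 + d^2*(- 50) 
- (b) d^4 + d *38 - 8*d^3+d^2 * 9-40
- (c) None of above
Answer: a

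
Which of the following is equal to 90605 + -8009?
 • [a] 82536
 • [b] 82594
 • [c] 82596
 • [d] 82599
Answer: c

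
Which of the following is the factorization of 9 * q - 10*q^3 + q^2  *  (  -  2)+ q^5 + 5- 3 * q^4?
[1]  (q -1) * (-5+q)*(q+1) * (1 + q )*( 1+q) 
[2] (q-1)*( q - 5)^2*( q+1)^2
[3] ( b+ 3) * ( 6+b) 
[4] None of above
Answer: 1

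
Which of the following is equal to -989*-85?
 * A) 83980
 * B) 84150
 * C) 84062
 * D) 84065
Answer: D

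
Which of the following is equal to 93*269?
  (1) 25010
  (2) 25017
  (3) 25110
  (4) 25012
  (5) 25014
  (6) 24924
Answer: 2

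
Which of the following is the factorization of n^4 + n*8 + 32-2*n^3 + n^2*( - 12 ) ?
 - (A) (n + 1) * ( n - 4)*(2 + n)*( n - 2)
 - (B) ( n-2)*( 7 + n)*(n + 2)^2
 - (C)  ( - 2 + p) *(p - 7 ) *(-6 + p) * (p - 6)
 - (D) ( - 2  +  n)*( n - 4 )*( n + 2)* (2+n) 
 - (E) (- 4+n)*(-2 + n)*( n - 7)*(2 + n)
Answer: D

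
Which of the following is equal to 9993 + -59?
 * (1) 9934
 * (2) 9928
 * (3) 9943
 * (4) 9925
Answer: 1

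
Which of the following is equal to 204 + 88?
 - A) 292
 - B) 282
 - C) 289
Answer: A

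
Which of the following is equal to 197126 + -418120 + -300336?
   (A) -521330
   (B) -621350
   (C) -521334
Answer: A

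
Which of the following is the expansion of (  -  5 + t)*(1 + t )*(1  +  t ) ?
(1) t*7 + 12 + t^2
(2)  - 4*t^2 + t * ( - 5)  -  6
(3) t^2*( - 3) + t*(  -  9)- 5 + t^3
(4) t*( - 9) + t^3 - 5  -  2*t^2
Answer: 3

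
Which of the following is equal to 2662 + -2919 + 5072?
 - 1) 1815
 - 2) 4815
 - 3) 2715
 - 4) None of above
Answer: 2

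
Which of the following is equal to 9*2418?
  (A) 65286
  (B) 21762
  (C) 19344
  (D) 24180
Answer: B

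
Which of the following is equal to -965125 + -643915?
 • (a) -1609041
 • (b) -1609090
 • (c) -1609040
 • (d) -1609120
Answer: c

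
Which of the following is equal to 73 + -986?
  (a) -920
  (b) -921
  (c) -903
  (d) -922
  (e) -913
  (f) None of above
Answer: e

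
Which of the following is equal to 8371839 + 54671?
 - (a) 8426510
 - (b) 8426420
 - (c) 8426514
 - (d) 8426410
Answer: a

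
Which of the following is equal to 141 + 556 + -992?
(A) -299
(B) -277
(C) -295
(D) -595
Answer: C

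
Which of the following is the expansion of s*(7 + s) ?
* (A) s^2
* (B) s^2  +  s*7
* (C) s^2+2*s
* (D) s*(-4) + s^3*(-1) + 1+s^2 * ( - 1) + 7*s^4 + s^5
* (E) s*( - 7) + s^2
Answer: B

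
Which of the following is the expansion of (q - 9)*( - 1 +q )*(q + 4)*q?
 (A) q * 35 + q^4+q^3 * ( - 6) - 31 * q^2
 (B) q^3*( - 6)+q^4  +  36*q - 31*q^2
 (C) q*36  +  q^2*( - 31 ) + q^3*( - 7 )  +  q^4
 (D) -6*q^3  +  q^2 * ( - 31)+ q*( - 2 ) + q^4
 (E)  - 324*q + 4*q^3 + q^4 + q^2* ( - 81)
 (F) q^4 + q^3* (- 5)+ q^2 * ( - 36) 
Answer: B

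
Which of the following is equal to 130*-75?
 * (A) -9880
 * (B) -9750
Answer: B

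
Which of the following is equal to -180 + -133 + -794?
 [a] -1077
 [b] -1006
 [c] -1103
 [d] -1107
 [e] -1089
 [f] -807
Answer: d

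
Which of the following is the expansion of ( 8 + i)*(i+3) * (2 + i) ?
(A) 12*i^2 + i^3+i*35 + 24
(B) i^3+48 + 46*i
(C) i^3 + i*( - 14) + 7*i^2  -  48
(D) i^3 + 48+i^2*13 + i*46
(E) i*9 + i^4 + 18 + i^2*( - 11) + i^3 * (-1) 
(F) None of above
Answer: D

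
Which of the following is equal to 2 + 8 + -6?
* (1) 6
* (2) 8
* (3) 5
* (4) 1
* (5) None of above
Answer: 5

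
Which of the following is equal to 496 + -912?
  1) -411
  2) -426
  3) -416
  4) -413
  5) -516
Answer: 3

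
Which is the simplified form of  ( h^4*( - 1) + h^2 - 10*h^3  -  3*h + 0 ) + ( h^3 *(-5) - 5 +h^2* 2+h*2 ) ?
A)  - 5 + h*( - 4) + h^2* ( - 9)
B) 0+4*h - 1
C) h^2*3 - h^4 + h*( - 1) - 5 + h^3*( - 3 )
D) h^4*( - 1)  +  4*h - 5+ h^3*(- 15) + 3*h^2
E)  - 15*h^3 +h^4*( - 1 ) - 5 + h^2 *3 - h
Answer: E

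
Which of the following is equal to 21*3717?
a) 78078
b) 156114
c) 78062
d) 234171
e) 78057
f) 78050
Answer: e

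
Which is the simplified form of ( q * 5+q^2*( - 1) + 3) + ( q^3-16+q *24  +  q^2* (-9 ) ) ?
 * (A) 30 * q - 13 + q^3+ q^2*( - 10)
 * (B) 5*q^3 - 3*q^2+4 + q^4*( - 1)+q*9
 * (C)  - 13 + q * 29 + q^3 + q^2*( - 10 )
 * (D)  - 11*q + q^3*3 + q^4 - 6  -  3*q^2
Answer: C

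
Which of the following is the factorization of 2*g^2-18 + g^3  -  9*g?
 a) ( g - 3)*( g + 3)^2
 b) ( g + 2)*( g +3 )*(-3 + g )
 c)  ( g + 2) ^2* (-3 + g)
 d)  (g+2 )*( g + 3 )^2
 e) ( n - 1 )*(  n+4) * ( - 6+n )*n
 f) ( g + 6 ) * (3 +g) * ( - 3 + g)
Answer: b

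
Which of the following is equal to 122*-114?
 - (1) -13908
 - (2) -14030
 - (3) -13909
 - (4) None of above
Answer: 1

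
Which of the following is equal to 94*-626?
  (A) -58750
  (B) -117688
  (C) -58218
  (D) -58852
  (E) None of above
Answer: E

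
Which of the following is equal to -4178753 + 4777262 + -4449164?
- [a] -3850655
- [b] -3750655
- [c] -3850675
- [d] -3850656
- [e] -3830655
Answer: a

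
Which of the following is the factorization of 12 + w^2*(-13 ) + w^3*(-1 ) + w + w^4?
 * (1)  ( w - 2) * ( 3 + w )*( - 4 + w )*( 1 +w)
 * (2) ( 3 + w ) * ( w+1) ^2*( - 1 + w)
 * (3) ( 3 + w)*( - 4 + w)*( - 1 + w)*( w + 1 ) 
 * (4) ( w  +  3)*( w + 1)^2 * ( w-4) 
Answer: 3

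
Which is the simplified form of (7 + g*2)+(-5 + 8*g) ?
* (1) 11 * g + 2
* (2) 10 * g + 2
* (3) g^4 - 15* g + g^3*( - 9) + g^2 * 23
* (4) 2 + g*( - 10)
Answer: 2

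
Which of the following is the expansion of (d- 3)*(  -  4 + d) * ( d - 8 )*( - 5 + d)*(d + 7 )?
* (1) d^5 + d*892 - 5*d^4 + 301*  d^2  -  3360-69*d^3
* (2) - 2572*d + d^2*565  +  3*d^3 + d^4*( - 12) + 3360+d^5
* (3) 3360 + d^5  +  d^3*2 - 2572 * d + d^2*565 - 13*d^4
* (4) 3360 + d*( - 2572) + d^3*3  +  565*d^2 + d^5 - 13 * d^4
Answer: 4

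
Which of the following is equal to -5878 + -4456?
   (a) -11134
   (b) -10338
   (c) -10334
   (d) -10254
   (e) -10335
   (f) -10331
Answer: c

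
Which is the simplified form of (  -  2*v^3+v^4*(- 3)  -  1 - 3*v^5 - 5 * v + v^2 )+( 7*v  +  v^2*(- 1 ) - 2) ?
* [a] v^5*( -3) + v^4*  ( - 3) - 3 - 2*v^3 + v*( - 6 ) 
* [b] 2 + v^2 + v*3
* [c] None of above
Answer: c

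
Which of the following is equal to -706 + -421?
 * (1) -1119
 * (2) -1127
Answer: 2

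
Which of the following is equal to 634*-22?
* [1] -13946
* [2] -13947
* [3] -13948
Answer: 3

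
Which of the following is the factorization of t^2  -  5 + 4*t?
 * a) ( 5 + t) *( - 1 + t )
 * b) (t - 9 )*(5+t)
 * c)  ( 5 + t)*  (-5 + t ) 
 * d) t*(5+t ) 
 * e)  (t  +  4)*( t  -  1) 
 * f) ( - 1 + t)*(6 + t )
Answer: a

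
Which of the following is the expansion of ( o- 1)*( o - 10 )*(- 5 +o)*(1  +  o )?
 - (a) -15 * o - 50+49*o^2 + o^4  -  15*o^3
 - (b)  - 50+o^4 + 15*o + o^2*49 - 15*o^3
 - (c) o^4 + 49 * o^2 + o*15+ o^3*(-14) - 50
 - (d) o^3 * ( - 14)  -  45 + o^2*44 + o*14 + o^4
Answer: b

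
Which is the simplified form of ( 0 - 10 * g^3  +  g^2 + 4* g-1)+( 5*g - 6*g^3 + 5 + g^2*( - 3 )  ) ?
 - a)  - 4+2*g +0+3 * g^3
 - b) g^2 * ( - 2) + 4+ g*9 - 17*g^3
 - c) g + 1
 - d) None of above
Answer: d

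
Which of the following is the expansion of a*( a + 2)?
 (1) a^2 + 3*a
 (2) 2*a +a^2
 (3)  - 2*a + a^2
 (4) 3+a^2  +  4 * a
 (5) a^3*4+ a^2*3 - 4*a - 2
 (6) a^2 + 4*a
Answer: 2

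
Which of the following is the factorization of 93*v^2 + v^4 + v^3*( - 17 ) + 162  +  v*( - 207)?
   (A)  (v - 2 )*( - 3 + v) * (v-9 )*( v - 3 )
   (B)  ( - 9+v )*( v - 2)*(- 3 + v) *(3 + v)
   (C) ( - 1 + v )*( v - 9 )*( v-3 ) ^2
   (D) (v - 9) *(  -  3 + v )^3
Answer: A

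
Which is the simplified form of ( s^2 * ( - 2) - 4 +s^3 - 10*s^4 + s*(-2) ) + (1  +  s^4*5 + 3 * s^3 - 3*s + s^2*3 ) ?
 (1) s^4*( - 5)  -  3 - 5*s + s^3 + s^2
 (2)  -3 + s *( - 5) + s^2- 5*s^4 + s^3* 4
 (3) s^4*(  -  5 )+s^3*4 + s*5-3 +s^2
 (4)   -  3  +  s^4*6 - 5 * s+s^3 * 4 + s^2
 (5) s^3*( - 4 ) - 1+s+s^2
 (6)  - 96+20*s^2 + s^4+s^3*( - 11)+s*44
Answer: 2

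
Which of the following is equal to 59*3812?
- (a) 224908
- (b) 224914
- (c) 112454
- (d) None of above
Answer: a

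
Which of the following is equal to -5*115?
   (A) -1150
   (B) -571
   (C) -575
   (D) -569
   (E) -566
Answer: C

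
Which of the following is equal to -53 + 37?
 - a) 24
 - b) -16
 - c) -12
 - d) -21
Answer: b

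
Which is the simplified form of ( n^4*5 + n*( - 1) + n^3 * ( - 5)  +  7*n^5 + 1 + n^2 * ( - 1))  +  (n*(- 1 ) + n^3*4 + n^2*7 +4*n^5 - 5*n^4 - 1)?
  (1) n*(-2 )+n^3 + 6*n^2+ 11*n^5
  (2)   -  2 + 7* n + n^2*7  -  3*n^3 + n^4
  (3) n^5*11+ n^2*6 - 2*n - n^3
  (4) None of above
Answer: 3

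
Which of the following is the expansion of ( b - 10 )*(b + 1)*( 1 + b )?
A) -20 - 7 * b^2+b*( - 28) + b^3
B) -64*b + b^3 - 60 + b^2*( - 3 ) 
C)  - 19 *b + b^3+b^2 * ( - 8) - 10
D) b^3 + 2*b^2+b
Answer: C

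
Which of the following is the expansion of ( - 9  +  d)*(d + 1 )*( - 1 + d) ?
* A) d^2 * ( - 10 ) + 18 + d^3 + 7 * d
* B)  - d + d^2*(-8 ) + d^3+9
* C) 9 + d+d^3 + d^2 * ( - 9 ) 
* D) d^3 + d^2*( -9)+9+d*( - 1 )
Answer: D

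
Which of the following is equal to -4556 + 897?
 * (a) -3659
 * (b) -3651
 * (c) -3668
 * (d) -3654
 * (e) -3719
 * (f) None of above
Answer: a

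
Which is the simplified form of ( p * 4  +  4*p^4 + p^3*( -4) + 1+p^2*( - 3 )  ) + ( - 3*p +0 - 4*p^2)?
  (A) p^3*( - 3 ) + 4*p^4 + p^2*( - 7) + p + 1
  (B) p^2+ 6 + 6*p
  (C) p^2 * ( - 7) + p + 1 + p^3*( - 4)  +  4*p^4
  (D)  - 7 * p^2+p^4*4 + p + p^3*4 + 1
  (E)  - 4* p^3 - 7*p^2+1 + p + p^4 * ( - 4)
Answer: C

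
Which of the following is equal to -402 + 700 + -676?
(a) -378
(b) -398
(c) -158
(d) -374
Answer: a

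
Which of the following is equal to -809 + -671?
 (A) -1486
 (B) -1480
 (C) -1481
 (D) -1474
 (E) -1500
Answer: B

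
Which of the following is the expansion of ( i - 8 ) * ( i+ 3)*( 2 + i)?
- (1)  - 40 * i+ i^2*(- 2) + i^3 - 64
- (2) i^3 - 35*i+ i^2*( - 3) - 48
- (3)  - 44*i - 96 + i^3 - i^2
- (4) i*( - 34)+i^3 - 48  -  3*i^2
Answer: 4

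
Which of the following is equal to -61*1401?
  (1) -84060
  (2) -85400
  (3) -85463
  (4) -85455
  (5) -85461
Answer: 5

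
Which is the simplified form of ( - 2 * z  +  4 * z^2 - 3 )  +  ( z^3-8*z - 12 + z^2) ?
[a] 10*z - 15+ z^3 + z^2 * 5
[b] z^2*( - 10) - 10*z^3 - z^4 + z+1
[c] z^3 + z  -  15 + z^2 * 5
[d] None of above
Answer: d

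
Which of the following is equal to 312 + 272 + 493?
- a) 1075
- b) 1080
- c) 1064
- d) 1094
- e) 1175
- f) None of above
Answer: f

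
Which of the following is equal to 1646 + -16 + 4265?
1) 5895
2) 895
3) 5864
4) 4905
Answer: 1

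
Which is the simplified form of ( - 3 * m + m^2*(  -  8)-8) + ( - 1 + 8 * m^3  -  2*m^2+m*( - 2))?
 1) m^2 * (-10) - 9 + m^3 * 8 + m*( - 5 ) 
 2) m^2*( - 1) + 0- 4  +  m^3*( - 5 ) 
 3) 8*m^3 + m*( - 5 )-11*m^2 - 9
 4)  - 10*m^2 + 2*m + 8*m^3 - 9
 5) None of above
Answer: 1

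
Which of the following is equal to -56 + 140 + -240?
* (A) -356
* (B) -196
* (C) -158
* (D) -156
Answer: D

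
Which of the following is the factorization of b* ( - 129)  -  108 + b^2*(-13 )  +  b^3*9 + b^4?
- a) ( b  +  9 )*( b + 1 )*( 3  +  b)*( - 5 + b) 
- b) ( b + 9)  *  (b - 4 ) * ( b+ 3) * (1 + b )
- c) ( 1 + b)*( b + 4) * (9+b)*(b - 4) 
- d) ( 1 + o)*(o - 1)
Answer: b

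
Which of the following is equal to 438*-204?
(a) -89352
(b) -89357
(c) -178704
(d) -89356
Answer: a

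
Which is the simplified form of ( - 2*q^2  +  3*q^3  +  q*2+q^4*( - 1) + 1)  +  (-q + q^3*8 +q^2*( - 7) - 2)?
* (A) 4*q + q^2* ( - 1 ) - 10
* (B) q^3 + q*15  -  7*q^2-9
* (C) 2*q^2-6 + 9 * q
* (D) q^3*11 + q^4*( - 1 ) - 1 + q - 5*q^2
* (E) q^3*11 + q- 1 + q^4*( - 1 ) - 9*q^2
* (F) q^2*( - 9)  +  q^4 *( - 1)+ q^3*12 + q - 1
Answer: E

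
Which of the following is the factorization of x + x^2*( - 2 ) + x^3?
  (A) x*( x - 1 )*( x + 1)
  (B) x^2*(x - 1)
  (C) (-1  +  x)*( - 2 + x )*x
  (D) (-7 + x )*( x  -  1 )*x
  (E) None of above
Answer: E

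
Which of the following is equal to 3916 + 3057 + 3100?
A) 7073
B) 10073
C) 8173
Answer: B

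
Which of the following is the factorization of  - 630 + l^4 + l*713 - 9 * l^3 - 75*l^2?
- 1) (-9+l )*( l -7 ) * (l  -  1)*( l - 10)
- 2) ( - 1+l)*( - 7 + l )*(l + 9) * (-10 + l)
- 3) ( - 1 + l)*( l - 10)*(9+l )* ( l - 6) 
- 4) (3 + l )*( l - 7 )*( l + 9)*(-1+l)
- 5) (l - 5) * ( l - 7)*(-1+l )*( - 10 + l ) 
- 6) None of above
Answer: 2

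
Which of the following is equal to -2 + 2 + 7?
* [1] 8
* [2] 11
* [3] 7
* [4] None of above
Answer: 3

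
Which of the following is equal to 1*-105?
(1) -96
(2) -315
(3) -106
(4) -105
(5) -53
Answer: 4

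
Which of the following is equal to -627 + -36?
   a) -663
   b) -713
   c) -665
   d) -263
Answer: a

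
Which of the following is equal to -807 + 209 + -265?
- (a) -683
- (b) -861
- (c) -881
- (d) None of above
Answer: d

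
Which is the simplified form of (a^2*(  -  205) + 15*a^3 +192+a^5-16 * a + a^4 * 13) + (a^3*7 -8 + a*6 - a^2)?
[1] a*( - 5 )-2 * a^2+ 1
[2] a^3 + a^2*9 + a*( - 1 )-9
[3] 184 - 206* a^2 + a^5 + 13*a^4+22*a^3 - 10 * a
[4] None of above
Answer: 3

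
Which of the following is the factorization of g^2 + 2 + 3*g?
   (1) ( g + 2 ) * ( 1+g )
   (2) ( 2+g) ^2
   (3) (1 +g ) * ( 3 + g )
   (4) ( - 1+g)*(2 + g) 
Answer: 1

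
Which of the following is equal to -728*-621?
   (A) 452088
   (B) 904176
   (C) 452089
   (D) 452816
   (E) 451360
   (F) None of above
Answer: A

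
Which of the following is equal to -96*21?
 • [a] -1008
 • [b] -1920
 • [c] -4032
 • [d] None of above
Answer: d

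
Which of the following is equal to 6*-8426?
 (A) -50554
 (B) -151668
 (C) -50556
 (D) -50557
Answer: C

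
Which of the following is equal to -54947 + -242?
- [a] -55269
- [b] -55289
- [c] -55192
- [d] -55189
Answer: d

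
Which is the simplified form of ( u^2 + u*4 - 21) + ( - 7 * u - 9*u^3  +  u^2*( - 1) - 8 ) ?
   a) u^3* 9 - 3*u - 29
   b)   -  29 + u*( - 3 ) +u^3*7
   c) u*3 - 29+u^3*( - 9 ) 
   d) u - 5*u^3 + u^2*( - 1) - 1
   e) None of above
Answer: e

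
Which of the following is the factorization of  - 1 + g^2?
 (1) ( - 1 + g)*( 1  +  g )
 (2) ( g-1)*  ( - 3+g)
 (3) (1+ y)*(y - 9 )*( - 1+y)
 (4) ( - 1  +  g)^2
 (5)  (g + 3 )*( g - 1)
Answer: 1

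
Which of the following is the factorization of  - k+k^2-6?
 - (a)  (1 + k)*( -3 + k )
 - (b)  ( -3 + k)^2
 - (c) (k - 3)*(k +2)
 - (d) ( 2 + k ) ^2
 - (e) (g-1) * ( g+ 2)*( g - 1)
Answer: c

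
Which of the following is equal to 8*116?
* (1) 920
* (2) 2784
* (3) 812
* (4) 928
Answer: 4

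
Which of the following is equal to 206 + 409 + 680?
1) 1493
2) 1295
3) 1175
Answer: 2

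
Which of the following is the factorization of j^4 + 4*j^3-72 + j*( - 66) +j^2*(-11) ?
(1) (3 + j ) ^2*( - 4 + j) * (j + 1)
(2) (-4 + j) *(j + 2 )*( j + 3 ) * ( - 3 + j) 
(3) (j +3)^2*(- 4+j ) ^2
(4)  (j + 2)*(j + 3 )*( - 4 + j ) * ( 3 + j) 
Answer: 4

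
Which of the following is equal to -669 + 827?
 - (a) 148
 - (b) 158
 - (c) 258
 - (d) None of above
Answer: b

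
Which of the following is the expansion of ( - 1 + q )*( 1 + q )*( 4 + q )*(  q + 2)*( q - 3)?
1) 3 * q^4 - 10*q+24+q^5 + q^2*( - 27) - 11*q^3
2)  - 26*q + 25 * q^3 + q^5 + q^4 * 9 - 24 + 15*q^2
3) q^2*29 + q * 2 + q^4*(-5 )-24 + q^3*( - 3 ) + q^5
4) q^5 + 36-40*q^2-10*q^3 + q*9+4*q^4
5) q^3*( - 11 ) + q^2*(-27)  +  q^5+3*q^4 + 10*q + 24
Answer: 5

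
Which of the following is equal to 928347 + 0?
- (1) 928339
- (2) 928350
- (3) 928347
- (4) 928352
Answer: 3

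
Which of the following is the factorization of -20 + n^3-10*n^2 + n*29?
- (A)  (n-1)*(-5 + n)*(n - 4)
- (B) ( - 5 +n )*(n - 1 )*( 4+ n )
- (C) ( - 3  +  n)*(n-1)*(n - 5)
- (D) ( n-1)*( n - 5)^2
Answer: A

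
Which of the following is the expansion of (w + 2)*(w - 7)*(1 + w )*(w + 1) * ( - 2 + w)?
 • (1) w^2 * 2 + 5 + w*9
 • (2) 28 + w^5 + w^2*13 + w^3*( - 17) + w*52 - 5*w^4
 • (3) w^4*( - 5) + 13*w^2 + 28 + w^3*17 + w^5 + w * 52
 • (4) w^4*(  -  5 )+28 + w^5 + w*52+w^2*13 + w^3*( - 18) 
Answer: 2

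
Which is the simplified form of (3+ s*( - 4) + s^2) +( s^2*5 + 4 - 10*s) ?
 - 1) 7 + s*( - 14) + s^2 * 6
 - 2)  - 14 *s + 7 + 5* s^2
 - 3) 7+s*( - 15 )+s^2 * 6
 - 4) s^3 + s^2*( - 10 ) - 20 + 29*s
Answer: 1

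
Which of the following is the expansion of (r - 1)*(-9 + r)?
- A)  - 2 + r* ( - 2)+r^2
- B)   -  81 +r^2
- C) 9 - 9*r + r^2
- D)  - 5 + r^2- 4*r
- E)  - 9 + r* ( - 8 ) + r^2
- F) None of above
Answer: F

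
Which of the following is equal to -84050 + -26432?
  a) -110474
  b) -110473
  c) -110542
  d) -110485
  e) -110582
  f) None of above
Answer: f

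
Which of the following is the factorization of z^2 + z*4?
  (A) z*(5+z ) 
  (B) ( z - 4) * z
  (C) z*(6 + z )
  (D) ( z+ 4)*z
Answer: D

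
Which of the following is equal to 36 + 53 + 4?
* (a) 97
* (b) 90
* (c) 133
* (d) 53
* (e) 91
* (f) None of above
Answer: f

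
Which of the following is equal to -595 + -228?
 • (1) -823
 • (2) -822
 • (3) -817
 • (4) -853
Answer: 1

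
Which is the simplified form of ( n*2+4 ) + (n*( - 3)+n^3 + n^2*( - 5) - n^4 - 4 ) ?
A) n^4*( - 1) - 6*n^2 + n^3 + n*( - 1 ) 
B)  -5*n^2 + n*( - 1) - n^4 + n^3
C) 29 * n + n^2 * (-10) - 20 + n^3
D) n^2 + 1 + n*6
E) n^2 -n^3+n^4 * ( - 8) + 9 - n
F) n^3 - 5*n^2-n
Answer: B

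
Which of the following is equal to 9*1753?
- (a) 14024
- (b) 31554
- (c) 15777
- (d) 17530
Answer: c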